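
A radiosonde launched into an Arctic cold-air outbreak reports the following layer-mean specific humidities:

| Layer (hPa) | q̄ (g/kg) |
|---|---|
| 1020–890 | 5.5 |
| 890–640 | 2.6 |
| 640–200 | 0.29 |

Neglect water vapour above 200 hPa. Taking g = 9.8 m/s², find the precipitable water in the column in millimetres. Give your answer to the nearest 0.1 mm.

PW ≈ 15.2 mm

Precipitable water is the column-integrated vapour mass per unit area: PW = (1/g) Σ q̄ Δp, with q in kg/kg and Δp in Pa (1 kg/m² of water = 1 mm).
Layer 1020–890 hPa: Δp = 130 hPa = 13000 Pa, q̄ = 0.0055 kg/kg → 0.0055 × 13000 / 9.8 = 7.30 mm
Layer 890–640 hPa: Δp = 250 hPa = 25000 Pa, q̄ = 0.0026 kg/kg → 0.0026 × 25000 / 9.8 = 6.63 mm
Layer 640–200 hPa: Δp = 440 hPa = 44000 Pa, q̄ = 0.00029 kg/kg → 0.00029 × 44000 / 9.8 = 1.30 mm
PW = 7.30 + 6.63 + 1.30 = 15.23 ≈ 15.2 mm.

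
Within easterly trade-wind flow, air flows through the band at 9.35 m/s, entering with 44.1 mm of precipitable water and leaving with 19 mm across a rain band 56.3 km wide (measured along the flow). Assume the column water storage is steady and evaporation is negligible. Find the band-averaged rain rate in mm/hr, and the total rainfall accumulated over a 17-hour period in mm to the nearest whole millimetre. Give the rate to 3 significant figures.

Column moisture flux per unit crosswind length is F = V × PW.
Inflow: F_in = 9.35 × 44.1 = 412.335 mm·m/s
Outflow: F_out = 9.35 × 19 = 177.65 mm·m/s
Steady-state rate R = (F_in − F_out)/L = (412.335 − 177.65) / 56300 m = 4.168e-03 mm/s.
R = 4.168e-03 × 3600 = 15.0 mm/hr.
Over 17 h: total = 15.0 × 17 = 255 mm.

R ≈ 15.0 mm/hr; total ≈ 255 mm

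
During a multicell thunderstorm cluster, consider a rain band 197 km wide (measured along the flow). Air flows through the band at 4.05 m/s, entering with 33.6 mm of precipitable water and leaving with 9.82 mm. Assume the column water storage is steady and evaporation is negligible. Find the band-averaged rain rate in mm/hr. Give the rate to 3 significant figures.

R ≈ 1.76 mm/hr

Column moisture flux per unit crosswind length is F = V × PW.
Inflow: F_in = 4.05 × 33.6 = 136.08 mm·m/s
Outflow: F_out = 4.05 × 9.82 = 39.771 mm·m/s
Steady-state rate R = (F_in − F_out)/L = (136.08 − 39.771) / 197000 m = 4.889e-04 mm/s.
R = 4.889e-04 × 3600 = 1.76 mm/hr.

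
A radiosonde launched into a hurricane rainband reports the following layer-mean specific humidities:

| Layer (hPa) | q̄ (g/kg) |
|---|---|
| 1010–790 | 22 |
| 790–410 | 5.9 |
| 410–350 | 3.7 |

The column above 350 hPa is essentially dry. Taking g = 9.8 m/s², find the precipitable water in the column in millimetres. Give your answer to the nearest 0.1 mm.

PW ≈ 74.5 mm

Precipitable water is the column-integrated vapour mass per unit area: PW = (1/g) Σ q̄ Δp, with q in kg/kg and Δp in Pa (1 kg/m² of water = 1 mm).
Layer 1010–790 hPa: Δp = 220 hPa = 22000 Pa, q̄ = 0.022 kg/kg → 0.022 × 22000 / 9.8 = 49.39 mm
Layer 790–410 hPa: Δp = 380 hPa = 38000 Pa, q̄ = 0.0059 kg/kg → 0.0059 × 38000 / 9.8 = 22.88 mm
Layer 410–350 hPa: Δp = 60 hPa = 6000 Pa, q̄ = 0.0037 kg/kg → 0.0037 × 6000 / 9.8 = 2.27 mm
PW = 49.39 + 22.88 + 2.27 = 74.54 ≈ 74.5 mm.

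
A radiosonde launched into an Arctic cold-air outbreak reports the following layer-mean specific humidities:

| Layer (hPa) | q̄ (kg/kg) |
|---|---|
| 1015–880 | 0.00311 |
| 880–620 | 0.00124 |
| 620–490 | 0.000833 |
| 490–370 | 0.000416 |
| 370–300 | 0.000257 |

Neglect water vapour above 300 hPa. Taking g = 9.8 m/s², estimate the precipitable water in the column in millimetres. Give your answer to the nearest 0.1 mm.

Precipitable water is the column-integrated vapour mass per unit area: PW = (1/g) Σ q̄ Δp, with q in kg/kg and Δp in Pa (1 kg/m² of water = 1 mm).
Layer 1015–880 hPa: Δp = 135 hPa = 13500 Pa, q̄ = 0.00311 kg/kg → 0.00311 × 13500 / 9.8 = 4.28 mm
Layer 880–620 hPa: Δp = 260 hPa = 26000 Pa, q̄ = 0.00124 kg/kg → 0.00124 × 26000 / 9.8 = 3.29 mm
Layer 620–490 hPa: Δp = 130 hPa = 13000 Pa, q̄ = 0.000833 kg/kg → 0.000833 × 13000 / 9.8 = 1.10 mm
Layer 490–370 hPa: Δp = 120 hPa = 12000 Pa, q̄ = 0.000416 kg/kg → 0.000416 × 12000 / 9.8 = 0.51 mm
Layer 370–300 hPa: Δp = 70 hPa = 7000 Pa, q̄ = 0.000257 kg/kg → 0.000257 × 7000 / 9.8 = 0.18 mm
PW = 4.28 + 3.29 + 1.10 + 0.51 + 0.18 = 9.36 ≈ 9.4 mm.

PW ≈ 9.4 mm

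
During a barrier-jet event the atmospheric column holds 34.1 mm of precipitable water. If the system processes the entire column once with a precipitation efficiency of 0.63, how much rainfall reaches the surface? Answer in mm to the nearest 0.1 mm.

rainfall ≈ 21.5 mm

Rainfall = ε × PW = 0.63 × 34.1 = 21.5 mm.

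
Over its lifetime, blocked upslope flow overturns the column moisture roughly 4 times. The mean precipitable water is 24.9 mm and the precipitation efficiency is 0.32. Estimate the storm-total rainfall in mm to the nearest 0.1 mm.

Each cycle deposits ε × PW = 0.32 × 24.9 = 7.968 mm.
Over 4 cycles: 4 × 7.968 = 31.9 mm.

rainfall ≈ 31.9 mm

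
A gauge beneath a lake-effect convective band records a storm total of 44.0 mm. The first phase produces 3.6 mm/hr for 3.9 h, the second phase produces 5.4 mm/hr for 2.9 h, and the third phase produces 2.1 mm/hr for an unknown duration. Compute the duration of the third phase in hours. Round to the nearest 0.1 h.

duration ≈ 6.8 h

Known phases: 3.6 × 3.9 + 5.4 × 2.9 = 14.04 + 15.66 = 29.7 mm.
Remaining depth = 44.0 − 29.7 = 14.3 mm.
Duration = 14.3 / 2.1 = 6.8 h.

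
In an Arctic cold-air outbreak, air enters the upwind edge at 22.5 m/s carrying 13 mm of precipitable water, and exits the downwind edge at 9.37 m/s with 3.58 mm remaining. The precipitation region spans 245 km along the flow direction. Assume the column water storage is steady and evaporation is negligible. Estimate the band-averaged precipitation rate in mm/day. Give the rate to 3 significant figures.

R ≈ 91.3 mm/day

Column moisture flux per unit crosswind length is F = V × PW.
Inflow: F_in = 22.5 × 13 = 292.5 mm·m/s
Outflow: F_out = 9.37 × 3.58 = 33.5446 mm·m/s
Steady-state rate R = (F_in − F_out)/L = (292.5 − 33.5446) / 245000 m = 1.057e-03 mm/s.
R = 1.057e-03 × 3600 × 24 = 91.3 mm/day.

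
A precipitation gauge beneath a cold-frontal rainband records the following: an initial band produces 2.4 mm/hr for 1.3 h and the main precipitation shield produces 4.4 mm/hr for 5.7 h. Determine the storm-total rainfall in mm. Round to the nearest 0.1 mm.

total ≈ 28.2 mm

Total = Σ Rᵢ Δtᵢ = 2.4 × 1.3 + 4.4 × 5.7
      = 3.12 + 25.08 = 28.2 mm.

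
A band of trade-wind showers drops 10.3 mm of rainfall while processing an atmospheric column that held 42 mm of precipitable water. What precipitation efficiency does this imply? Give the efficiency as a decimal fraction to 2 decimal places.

ε = rainfall / PW = 10.3 / 42 = 0.25.

ε ≈ 0.25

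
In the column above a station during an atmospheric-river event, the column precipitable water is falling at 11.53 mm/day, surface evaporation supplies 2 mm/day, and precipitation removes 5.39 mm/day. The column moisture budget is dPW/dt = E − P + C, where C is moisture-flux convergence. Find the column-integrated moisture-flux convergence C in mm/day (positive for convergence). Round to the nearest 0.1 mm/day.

dPW/dt = -11.53 mm/day.
C = dPW/dt − E + P = (-11.53) − 2 + 5.39 = -8.1 mm/day.

C ≈ -8.1 mm/day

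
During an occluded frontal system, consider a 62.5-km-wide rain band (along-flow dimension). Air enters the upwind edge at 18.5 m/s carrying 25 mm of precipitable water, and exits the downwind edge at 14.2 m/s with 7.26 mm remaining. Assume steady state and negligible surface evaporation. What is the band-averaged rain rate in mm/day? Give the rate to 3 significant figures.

R ≈ 497 mm/day

Column moisture flux per unit crosswind length is F = V × PW.
Inflow: F_in = 18.5 × 25 = 462.5 mm·m/s
Outflow: F_out = 14.2 × 7.26 = 103.092 mm·m/s
Steady-state rate R = (F_in − F_out)/L = (462.5 − 103.092) / 62500 m = 5.751e-03 mm/s.
R = 5.751e-03 × 3600 × 24 = 497 mm/day.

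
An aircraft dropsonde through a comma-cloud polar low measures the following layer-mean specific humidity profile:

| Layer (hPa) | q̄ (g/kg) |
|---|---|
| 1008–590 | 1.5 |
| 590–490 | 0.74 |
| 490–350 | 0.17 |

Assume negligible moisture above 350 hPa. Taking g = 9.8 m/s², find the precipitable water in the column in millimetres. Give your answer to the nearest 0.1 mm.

PW ≈ 7.4 mm

Precipitable water is the column-integrated vapour mass per unit area: PW = (1/g) Σ q̄ Δp, with q in kg/kg and Δp in Pa (1 kg/m² of water = 1 mm).
Layer 1008–590 hPa: Δp = 418 hPa = 41800 Pa, q̄ = 0.0015 kg/kg → 0.0015 × 41800 / 9.8 = 6.40 mm
Layer 590–490 hPa: Δp = 100 hPa = 10000 Pa, q̄ = 0.00074 kg/kg → 0.00074 × 10000 / 9.8 = 0.76 mm
Layer 490–350 hPa: Δp = 140 hPa = 14000 Pa, q̄ = 0.00017 kg/kg → 0.00017 × 14000 / 9.8 = 0.24 mm
PW = 6.40 + 0.76 + 0.24 = 7.40 ≈ 7.4 mm.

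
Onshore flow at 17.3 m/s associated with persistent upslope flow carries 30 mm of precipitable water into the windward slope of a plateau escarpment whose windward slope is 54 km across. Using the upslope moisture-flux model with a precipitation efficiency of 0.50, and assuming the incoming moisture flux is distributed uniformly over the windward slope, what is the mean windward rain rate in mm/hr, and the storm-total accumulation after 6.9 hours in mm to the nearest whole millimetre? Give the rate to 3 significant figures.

R ≈ 17.3 mm/hr; total ≈ 119 mm

Incoming column moisture flux per unit ridge length: F = V × PW = 17.3 × 30 = 519 mm·m/s.
Spread over the 54 km slope with efficiency ε = 0.50: R = ε·F/W = 0.50 × 519 / 54000 m = 4.806e-03 mm/s.
R = 4.806e-03 × 3600 = 17.3 mm/hr.
Over 6.9 h: total = 17.3 × 6.9 = 119.37 ≈ 119 mm.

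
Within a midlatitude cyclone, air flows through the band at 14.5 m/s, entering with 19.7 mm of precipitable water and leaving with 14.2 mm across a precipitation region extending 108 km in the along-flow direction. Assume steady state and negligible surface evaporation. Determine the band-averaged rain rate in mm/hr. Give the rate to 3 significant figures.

R ≈ 2.66 mm/hr

Column moisture flux per unit crosswind length is F = V × PW.
Inflow: F_in = 14.5 × 19.7 = 285.65 mm·m/s
Outflow: F_out = 14.5 × 14.2 = 205.9 mm·m/s
Steady-state rate R = (F_in − F_out)/L = (285.65 − 205.9) / 108000 m = 7.384e-04 mm/s.
R = 7.384e-04 × 3600 = 2.66 mm/hr.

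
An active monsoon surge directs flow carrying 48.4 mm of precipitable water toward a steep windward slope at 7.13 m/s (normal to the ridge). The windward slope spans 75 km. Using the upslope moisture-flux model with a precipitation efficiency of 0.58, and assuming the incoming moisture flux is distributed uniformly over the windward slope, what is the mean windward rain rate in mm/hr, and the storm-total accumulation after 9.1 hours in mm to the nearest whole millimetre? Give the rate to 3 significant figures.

R ≈ 9.61 mm/hr; total ≈ 87 mm

Incoming column moisture flux per unit ridge length: F = V × PW = 7.13 × 48.4 = 345.092 mm·m/s.
Spread over the 75 km slope with efficiency ε = 0.58: R = ε·F/W = 0.58 × 345.092 / 75000 m = 2.669e-03 mm/s.
R = 2.669e-03 × 3600 = 9.61 mm/hr.
Over 9.1 h: total = 9.61 × 9.1 = 87.451 ≈ 87 mm.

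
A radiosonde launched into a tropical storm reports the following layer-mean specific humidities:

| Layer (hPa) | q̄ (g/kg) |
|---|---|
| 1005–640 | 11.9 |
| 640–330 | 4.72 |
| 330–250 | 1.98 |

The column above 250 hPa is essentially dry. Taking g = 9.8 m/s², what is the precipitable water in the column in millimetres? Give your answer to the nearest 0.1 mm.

PW ≈ 60.9 mm

Precipitable water is the column-integrated vapour mass per unit area: PW = (1/g) Σ q̄ Δp, with q in kg/kg and Δp in Pa (1 kg/m² of water = 1 mm).
Layer 1005–640 hPa: Δp = 365 hPa = 36500 Pa, q̄ = 0.0119 kg/kg → 0.0119 × 36500 / 9.8 = 44.32 mm
Layer 640–330 hPa: Δp = 310 hPa = 31000 Pa, q̄ = 0.00472 kg/kg → 0.00472 × 31000 / 9.8 = 14.93 mm
Layer 330–250 hPa: Δp = 80 hPa = 8000 Pa, q̄ = 0.00198 kg/kg → 0.00198 × 8000 / 9.8 = 1.62 mm
PW = 44.32 + 14.93 + 1.62 = 60.87 ≈ 60.9 mm.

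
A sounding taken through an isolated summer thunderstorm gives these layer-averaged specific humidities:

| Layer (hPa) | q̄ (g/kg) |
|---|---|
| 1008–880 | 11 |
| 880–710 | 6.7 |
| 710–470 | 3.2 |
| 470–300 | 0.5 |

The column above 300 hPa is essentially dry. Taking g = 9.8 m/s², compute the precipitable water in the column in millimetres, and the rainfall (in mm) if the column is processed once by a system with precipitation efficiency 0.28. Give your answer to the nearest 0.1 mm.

PW ≈ 34.7 mm; rainfall ≈ 9.7 mm

Precipitable water is the column-integrated vapour mass per unit area: PW = (1/g) Σ q̄ Δp, with q in kg/kg and Δp in Pa (1 kg/m² of water = 1 mm).
Layer 1008–880 hPa: Δp = 128 hPa = 12800 Pa, q̄ = 0.011 kg/kg → 0.011 × 12800 / 9.8 = 14.37 mm
Layer 880–710 hPa: Δp = 170 hPa = 17000 Pa, q̄ = 0.0067 kg/kg → 0.0067 × 17000 / 9.8 = 11.62 mm
Layer 710–470 hPa: Δp = 240 hPa = 24000 Pa, q̄ = 0.0032 kg/kg → 0.0032 × 24000 / 9.8 = 7.84 mm
Layer 470–300 hPa: Δp = 170 hPa = 17000 Pa, q̄ = 0.0005 kg/kg → 0.0005 × 17000 / 9.8 = 0.87 mm
PW = 14.37 + 11.62 + 7.84 + 0.87 = 34.70 ≈ 34.7 mm.
Rainfall = ε × PW = 0.28 × 34.7 = 9.7 mm.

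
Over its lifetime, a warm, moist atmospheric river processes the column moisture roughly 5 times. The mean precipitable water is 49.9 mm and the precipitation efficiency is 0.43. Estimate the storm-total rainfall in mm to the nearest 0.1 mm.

Each cycle deposits ε × PW = 0.43 × 49.9 = 21.457 mm.
Over 5 cycles: 5 × 21.457 = 107.3 mm.

rainfall ≈ 107.3 mm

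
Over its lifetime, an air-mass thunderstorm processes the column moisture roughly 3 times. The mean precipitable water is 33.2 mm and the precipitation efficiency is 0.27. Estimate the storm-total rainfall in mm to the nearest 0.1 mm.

rainfall ≈ 26.9 mm

Each cycle deposits ε × PW = 0.27 × 33.2 = 8.964 mm.
Over 3 cycles: 3 × 8.964 = 26.9 mm.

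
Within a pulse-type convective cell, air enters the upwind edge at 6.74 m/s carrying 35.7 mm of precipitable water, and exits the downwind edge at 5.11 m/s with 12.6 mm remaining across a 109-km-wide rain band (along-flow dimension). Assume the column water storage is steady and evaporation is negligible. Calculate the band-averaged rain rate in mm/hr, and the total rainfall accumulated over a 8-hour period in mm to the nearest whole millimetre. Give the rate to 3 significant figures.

Column moisture flux per unit crosswind length is F = V × PW.
Inflow: F_in = 6.74 × 35.7 = 240.618 mm·m/s
Outflow: F_out = 5.11 × 12.6 = 64.386 mm·m/s
Steady-state rate R = (F_in − F_out)/L = (240.618 − 64.386) / 109000 m = 1.617e-03 mm/s.
R = 1.617e-03 × 3600 = 5.82 mm/hr.
Over 8 h: total = 5.82 × 8 = 46.56 ≈ 47 mm.

R ≈ 5.82 mm/hr; total ≈ 47 mm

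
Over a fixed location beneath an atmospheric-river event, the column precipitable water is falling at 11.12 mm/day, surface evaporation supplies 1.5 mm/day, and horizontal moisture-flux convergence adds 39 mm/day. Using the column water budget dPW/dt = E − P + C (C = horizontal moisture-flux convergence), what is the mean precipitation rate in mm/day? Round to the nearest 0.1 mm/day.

dPW/dt = -11.12 mm/day.
P = E + C − dPW/dt = 1.5 + (39) − (-11.12) = 51.6 mm/day.

P ≈ 51.6 mm/day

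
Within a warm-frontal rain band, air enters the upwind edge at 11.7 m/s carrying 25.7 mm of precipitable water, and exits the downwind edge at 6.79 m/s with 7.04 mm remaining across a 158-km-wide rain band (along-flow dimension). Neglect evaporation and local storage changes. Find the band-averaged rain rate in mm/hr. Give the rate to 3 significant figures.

R ≈ 5.76 mm/hr

Column moisture flux per unit crosswind length is F = V × PW.
Inflow: F_in = 11.7 × 25.7 = 300.69 mm·m/s
Outflow: F_out = 6.79 × 7.04 = 47.8016 mm·m/s
Steady-state rate R = (F_in − F_out)/L = (300.69 − 47.8016) / 158000 m = 1.601e-03 mm/s.
R = 1.601e-03 × 3600 = 5.76 mm/hr.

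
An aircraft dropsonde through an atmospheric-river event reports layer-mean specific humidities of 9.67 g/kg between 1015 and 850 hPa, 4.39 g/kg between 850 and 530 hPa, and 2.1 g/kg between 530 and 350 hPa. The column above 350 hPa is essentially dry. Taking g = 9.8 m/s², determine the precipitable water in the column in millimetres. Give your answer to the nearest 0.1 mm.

PW ≈ 34.5 mm

Precipitable water is the column-integrated vapour mass per unit area: PW = (1/g) Σ q̄ Δp, with q in kg/kg and Δp in Pa (1 kg/m² of water = 1 mm).
Layer 1015–850 hPa: Δp = 165 hPa = 16500 Pa, q̄ = 0.00967 kg/kg → 0.00967 × 16500 / 9.8 = 16.28 mm
Layer 850–530 hPa: Δp = 320 hPa = 32000 Pa, q̄ = 0.00439 kg/kg → 0.00439 × 32000 / 9.8 = 14.33 mm
Layer 530–350 hPa: Δp = 180 hPa = 18000 Pa, q̄ = 0.0021 kg/kg → 0.0021 × 18000 / 9.8 = 3.86 mm
PW = 16.28 + 14.33 + 3.86 = 34.47 ≈ 34.5 mm.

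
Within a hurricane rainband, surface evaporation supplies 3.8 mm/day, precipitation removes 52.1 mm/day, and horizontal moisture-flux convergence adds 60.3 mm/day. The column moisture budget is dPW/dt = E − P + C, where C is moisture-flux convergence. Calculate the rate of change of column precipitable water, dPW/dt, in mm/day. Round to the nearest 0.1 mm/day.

dPW/dt = E − P + C = 3.8 − 52.1 + (60.3) = 12.0 mm/day.

dPW/dt ≈ 12.0 mm/day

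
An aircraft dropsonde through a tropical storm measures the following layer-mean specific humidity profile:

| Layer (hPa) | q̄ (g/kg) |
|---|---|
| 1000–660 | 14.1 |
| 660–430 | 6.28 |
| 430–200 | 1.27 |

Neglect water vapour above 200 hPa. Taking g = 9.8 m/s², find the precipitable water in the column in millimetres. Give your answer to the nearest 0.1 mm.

Precipitable water is the column-integrated vapour mass per unit area: PW = (1/g) Σ q̄ Δp, with q in kg/kg and Δp in Pa (1 kg/m² of water = 1 mm).
Layer 1000–660 hPa: Δp = 340 hPa = 34000 Pa, q̄ = 0.0141 kg/kg → 0.0141 × 34000 / 9.8 = 48.92 mm
Layer 660–430 hPa: Δp = 230 hPa = 23000 Pa, q̄ = 0.00628 kg/kg → 0.00628 × 23000 / 9.8 = 14.74 mm
Layer 430–200 hPa: Δp = 230 hPa = 23000 Pa, q̄ = 0.00127 kg/kg → 0.00127 × 23000 / 9.8 = 2.98 mm
PW = 48.92 + 14.74 + 2.98 = 66.64 ≈ 66.6 mm.

PW ≈ 66.6 mm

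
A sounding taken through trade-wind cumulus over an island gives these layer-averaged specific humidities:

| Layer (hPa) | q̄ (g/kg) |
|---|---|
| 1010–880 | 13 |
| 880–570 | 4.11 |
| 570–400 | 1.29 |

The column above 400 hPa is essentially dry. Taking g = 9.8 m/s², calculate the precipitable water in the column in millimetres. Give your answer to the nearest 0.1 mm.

Precipitable water is the column-integrated vapour mass per unit area: PW = (1/g) Σ q̄ Δp, with q in kg/kg and Δp in Pa (1 kg/m² of water = 1 mm).
Layer 1010–880 hPa: Δp = 130 hPa = 13000 Pa, q̄ = 0.013 kg/kg → 0.013 × 13000 / 9.8 = 17.24 mm
Layer 880–570 hPa: Δp = 310 hPa = 31000 Pa, q̄ = 0.00411 kg/kg → 0.00411 × 31000 / 9.8 = 13.00 mm
Layer 570–400 hPa: Δp = 170 hPa = 17000 Pa, q̄ = 0.00129 kg/kg → 0.00129 × 17000 / 9.8 = 2.24 mm
PW = 17.24 + 13.00 + 2.24 = 32.48 ≈ 32.5 mm.

PW ≈ 32.5 mm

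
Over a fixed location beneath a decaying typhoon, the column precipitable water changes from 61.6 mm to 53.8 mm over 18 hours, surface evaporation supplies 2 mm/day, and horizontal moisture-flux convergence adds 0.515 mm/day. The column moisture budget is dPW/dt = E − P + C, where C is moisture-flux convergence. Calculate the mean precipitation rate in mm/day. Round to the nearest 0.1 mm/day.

dPW/dt = (53.8 − 61.6) mm / (18/24 day) = -10.400 mm/day.
P = E + C − dPW/dt = 2 + (0.515) − (-10.400) = 12.9 mm/day.

P ≈ 12.9 mm/day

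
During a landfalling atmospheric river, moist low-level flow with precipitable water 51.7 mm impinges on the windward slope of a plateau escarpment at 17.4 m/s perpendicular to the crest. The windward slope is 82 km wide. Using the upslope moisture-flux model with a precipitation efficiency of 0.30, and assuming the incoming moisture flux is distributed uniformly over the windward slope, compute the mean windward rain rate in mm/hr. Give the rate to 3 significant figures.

Incoming column moisture flux per unit ridge length: F = V × PW = 17.4 × 51.7 = 899.58 mm·m/s.
Spread over the 82 km slope with efficiency ε = 0.30: R = ε·F/W = 0.30 × 899.58 / 82000 m = 3.291e-03 mm/s.
R = 3.291e-03 × 3600 = 11.8 mm/hr.

R ≈ 11.8 mm/hr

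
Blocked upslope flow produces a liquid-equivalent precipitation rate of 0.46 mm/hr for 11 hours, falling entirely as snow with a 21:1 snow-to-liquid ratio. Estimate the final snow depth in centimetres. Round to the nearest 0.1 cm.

Liquid-equivalent depth = 0.46 × 11 = 5.06 mm.
Snow depth = 5.06 mm × 21 = 106.26 mm = 10.6 cm.

snow depth ≈ 10.6 cm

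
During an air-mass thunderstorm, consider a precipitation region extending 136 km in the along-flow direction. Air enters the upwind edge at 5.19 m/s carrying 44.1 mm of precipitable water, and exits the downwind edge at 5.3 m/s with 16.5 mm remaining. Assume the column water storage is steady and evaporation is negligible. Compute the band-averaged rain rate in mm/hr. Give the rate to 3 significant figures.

Column moisture flux per unit crosswind length is F = V × PW.
Inflow: F_in = 5.19 × 44.1 = 228.879 mm·m/s
Outflow: F_out = 5.3 × 16.5 = 87.45 mm·m/s
Steady-state rate R = (F_in − F_out)/L = (228.879 − 87.45) / 136000 m = 1.040e-03 mm/s.
R = 1.040e-03 × 3600 = 3.74 mm/hr.

R ≈ 3.74 mm/hr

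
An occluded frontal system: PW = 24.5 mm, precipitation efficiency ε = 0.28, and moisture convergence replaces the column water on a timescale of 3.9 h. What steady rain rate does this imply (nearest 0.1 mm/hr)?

Each overturning extracts ε × PW = 0.28 × 24.5 = 6.86 mm.
Rate = ε·PW / τ = 6.86 / 3.9 h = 1.8 mm/hr.

R ≈ 1.8 mm/hr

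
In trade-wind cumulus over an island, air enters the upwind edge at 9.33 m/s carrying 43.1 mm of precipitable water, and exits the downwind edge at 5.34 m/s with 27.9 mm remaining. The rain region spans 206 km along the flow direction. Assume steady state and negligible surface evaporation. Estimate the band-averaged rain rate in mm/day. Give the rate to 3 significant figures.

R ≈ 106 mm/day

Column moisture flux per unit crosswind length is F = V × PW.
Inflow: F_in = 9.33 × 43.1 = 402.123 mm·m/s
Outflow: F_out = 5.34 × 27.9 = 148.986 mm·m/s
Steady-state rate R = (F_in − F_out)/L = (402.123 − 148.986) / 206000 m = 1.229e-03 mm/s.
R = 1.229e-03 × 3600 × 24 = 106 mm/day.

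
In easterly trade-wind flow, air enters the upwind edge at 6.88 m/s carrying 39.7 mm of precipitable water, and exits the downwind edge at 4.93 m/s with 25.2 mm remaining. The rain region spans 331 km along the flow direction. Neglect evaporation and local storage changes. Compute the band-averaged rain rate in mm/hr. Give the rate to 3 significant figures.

R ≈ 1.62 mm/hr

Column moisture flux per unit crosswind length is F = V × PW.
Inflow: F_in = 6.88 × 39.7 = 273.136 mm·m/s
Outflow: F_out = 4.93 × 25.2 = 124.236 mm·m/s
Steady-state rate R = (F_in − F_out)/L = (273.136 − 124.236) / 331000 m = 4.498e-04 mm/s.
R = 4.498e-04 × 3600 = 1.62 mm/hr.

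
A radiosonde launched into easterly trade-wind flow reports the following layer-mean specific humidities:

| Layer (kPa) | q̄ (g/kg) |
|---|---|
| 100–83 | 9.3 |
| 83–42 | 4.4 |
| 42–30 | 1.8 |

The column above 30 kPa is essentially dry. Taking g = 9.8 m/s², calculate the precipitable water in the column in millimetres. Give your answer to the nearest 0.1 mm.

Precipitable water is the column-integrated vapour mass per unit area: PW = (1/g) Σ q̄ Δp, with q in kg/kg and Δp in Pa (1 kg/m² of water = 1 mm).
Layer 100–83 kPa: Δp = 170 hPa = 17000 Pa, q̄ = 0.0093 kg/kg → 0.0093 × 17000 / 9.8 = 16.13 mm
Layer 83–42 kPa: Δp = 410 hPa = 41000 Pa, q̄ = 0.0044 kg/kg → 0.0044 × 41000 / 9.8 = 18.41 mm
Layer 42–30 kPa: Δp = 120 hPa = 12000 Pa, q̄ = 0.0018 kg/kg → 0.0018 × 12000 / 9.8 = 2.20 mm
PW = 16.13 + 18.41 + 2.20 = 36.74 ≈ 36.7 mm.

PW ≈ 36.7 mm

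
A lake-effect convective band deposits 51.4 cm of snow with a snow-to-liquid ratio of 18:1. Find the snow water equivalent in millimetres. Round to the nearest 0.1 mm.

SWE = snow depth / ratio = 51.4 cm / 18 = 2.856 cm = 28.6 mm.

SWE ≈ 28.6 mm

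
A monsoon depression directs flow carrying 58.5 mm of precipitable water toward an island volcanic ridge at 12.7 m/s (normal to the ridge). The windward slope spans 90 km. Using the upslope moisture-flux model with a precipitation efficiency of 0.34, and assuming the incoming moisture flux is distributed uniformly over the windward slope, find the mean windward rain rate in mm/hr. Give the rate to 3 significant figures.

R ≈ 10.1 mm/hr

Incoming column moisture flux per unit ridge length: F = V × PW = 12.7 × 58.5 = 742.95 mm·m/s.
Spread over the 90 km slope with efficiency ε = 0.34: R = ε·F/W = 0.34 × 742.95 / 90000 m = 2.807e-03 mm/s.
R = 2.807e-03 × 3600 = 10.1 mm/hr.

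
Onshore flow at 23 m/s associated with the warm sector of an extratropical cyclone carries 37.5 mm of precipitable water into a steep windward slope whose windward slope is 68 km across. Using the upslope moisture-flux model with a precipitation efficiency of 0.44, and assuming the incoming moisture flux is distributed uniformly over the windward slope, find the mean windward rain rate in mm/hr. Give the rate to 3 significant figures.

Incoming column moisture flux per unit ridge length: F = V × PW = 23 × 37.5 = 862.5 mm·m/s.
Spread over the 68 km slope with efficiency ε = 0.44: R = ε·F/W = 0.44 × 862.5 / 68000 m = 5.581e-03 mm/s.
R = 5.581e-03 × 3600 = 20.1 mm/hr.

R ≈ 20.1 mm/hr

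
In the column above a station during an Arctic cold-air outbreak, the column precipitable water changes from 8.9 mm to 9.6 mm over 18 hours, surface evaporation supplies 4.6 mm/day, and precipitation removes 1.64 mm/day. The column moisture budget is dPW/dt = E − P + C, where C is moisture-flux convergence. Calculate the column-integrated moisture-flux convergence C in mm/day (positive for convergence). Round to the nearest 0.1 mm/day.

C ≈ -2.0 mm/day

dPW/dt = (9.6 − 8.9) mm / (18/24 day) = +0.933 mm/day.
C = dPW/dt − E + P = (+0.933) − 4.6 + 1.64 = -2.0 mm/day.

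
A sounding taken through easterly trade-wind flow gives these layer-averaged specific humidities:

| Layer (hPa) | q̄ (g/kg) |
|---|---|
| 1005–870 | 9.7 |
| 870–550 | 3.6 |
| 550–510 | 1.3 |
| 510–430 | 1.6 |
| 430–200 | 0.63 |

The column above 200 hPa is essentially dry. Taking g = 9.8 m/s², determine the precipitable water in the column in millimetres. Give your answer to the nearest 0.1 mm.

Precipitable water is the column-integrated vapour mass per unit area: PW = (1/g) Σ q̄ Δp, with q in kg/kg and Δp in Pa (1 kg/m² of water = 1 mm).
Layer 1005–870 hPa: Δp = 135 hPa = 13500 Pa, q̄ = 0.0097 kg/kg → 0.0097 × 13500 / 9.8 = 13.36 mm
Layer 870–550 hPa: Δp = 320 hPa = 32000 Pa, q̄ = 0.0036 kg/kg → 0.0036 × 32000 / 9.8 = 11.76 mm
Layer 550–510 hPa: Δp = 40 hPa = 4000 Pa, q̄ = 0.0013 kg/kg → 0.0013 × 4000 / 9.8 = 0.53 mm
Layer 510–430 hPa: Δp = 80 hPa = 8000 Pa, q̄ = 0.0016 kg/kg → 0.0016 × 8000 / 9.8 = 1.31 mm
Layer 430–200 hPa: Δp = 230 hPa = 23000 Pa, q̄ = 0.00063 kg/kg → 0.00063 × 23000 / 9.8 = 1.48 mm
PW = 13.36 + 11.76 + 0.53 + 1.31 + 1.48 = 28.44 ≈ 28.4 mm.

PW ≈ 28.4 mm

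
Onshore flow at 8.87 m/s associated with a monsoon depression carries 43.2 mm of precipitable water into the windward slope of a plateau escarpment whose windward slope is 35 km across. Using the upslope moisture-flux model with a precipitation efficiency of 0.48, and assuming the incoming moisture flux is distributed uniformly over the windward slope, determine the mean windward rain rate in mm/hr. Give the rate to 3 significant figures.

Incoming column moisture flux per unit ridge length: F = V × PW = 8.87 × 43.2 = 383.184 mm·m/s.
Spread over the 35 km slope with efficiency ε = 0.48: R = ε·F/W = 0.48 × 383.184 / 35000 m = 5.255e-03 mm/s.
R = 5.255e-03 × 3600 = 18.9 mm/hr.

R ≈ 18.9 mm/hr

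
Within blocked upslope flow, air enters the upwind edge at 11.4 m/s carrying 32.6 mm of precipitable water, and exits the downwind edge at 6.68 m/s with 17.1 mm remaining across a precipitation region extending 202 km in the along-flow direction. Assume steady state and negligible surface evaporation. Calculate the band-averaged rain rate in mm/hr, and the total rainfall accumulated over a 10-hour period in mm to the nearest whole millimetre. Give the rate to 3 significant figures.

R ≈ 4.59 mm/hr; total ≈ 46 mm

Column moisture flux per unit crosswind length is F = V × PW.
Inflow: F_in = 11.4 × 32.6 = 371.64 mm·m/s
Outflow: F_out = 6.68 × 17.1 = 114.228 mm·m/s
Steady-state rate R = (F_in − F_out)/L = (371.64 − 114.228) / 202000 m = 1.274e-03 mm/s.
R = 1.274e-03 × 3600 = 4.59 mm/hr.
Over 10 h: total = 4.59 × 10 = 45.9 ≈ 46 mm.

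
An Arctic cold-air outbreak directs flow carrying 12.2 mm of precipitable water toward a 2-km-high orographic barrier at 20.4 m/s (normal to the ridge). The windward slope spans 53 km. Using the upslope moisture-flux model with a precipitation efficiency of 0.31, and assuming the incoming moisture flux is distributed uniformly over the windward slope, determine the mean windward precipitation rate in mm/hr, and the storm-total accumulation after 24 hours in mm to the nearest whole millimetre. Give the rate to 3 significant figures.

Incoming column moisture flux per unit ridge length: F = V × PW = 20.4 × 12.2 = 248.88 mm·m/s.
Spread over the 53 km slope with efficiency ε = 0.31: R = ε·F/W = 0.31 × 248.88 / 53000 m = 1.456e-03 mm/s.
R = 1.456e-03 × 3600 = 5.24 mm/hr.
Over 24 h: total = 5.24 × 24 = 125.76 ≈ 126 mm.

R ≈ 5.24 mm/hr; total ≈ 126 mm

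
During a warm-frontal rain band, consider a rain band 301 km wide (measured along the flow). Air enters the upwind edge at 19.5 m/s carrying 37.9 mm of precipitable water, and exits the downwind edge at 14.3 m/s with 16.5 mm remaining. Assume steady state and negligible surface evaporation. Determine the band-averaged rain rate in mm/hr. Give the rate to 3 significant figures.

Column moisture flux per unit crosswind length is F = V × PW.
Inflow: F_in = 19.5 × 37.9 = 739.05 mm·m/s
Outflow: F_out = 14.3 × 16.5 = 235.95 mm·m/s
Steady-state rate R = (F_in − F_out)/L = (739.05 − 235.95) / 301000 m = 1.671e-03 mm/s.
R = 1.671e-03 × 3600 = 6.02 mm/hr.

R ≈ 6.02 mm/hr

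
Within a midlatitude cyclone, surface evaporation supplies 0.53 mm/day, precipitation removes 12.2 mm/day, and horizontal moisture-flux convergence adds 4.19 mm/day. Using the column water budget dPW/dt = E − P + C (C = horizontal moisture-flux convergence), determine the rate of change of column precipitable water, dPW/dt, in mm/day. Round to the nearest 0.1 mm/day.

dPW/dt ≈ -7.5 mm/day

dPW/dt = E − P + C = 0.53 − 12.2 + (4.19) = -7.5 mm/day.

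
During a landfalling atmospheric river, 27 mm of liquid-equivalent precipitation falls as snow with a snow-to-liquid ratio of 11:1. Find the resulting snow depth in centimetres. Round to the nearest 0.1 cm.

snow depth ≈ 29.7 cm

Snow depth = liquid × ratio = 27 mm × 11 = 297 mm = 29.7 cm.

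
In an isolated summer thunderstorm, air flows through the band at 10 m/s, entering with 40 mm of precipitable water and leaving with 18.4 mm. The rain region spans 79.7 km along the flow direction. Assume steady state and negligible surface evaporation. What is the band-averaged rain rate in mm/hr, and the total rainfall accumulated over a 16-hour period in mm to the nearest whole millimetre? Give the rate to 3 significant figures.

R ≈ 9.76 mm/hr; total ≈ 156 mm

Column moisture flux per unit crosswind length is F = V × PW.
Inflow: F_in = 10 × 40 = 400 mm·m/s
Outflow: F_out = 10 × 18.4 = 184 mm·m/s
Steady-state rate R = (F_in − F_out)/L = (400 − 184) / 79700 m = 2.710e-03 mm/s.
R = 2.710e-03 × 3600 = 9.76 mm/hr.
Over 16 h: total = 9.76 × 16 = 156.16 ≈ 156 mm.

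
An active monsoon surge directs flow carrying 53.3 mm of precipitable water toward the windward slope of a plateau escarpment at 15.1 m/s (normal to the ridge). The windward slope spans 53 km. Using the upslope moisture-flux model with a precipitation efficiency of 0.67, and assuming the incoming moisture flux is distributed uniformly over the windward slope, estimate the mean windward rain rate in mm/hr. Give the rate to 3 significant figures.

Incoming column moisture flux per unit ridge length: F = V × PW = 15.1 × 53.3 = 804.83 mm·m/s.
Spread over the 53 km slope with efficiency ε = 0.67: R = ε·F/W = 0.67 × 804.83 / 53000 m = 1.017e-02 mm/s.
R = 1.017e-02 × 3600 = 36.6 mm/hr.

R ≈ 36.6 mm/hr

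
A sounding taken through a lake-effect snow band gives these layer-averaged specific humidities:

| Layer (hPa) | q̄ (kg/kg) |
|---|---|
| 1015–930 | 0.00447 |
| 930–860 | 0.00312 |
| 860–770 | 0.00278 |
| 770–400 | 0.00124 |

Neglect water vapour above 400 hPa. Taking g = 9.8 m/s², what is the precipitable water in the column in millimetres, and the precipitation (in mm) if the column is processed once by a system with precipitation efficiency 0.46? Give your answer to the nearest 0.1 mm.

PW ≈ 13.3 mm; precipitation ≈ 6.1 mm

Precipitable water is the column-integrated vapour mass per unit area: PW = (1/g) Σ q̄ Δp, with q in kg/kg and Δp in Pa (1 kg/m² of water = 1 mm).
Layer 1015–930 hPa: Δp = 85 hPa = 8500 Pa, q̄ = 0.00447 kg/kg → 0.00447 × 8500 / 9.8 = 3.88 mm
Layer 930–860 hPa: Δp = 70 hPa = 7000 Pa, q̄ = 0.00312 kg/kg → 0.00312 × 7000 / 9.8 = 2.23 mm
Layer 860–770 hPa: Δp = 90 hPa = 9000 Pa, q̄ = 0.00278 kg/kg → 0.00278 × 9000 / 9.8 = 2.55 mm
Layer 770–400 hPa: Δp = 370 hPa = 37000 Pa, q̄ = 0.00124 kg/kg → 0.00124 × 37000 / 9.8 = 4.68 mm
PW = 3.88 + 2.23 + 2.55 + 4.68 = 13.34 ≈ 13.3 mm.
Precipitation = ε × PW = 0.46 × 13.3 = 6.1 mm.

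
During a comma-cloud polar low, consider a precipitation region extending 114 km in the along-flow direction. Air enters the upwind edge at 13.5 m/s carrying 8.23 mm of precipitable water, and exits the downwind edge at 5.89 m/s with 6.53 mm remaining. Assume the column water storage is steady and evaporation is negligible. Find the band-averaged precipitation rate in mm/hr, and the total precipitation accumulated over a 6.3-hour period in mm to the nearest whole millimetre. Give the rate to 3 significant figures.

Column moisture flux per unit crosswind length is F = V × PW.
Inflow: F_in = 13.5 × 8.23 = 111.105 mm·m/s
Outflow: F_out = 5.89 × 6.53 = 38.4617 mm·m/s
Steady-state rate R = (F_in − F_out)/L = (111.105 − 38.4617) / 114000 m = 6.372e-04 mm/s.
R = 6.372e-04 × 3600 = 2.29 mm/hr.
Over 6.3 h: total = 2.29 × 6.3 = 14.427 ≈ 14 mm.

R ≈ 2.29 mm/hr; total ≈ 14 mm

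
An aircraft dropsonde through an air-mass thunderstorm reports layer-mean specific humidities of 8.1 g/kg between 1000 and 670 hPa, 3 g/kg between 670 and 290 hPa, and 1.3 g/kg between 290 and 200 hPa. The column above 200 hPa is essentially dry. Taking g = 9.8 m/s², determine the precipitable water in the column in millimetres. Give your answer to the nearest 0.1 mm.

PW ≈ 40.1 mm

Precipitable water is the column-integrated vapour mass per unit area: PW = (1/g) Σ q̄ Δp, with q in kg/kg and Δp in Pa (1 kg/m² of water = 1 mm).
Layer 1000–670 hPa: Δp = 330 hPa = 33000 Pa, q̄ = 0.0081 kg/kg → 0.0081 × 33000 / 9.8 = 27.28 mm
Layer 670–290 hPa: Δp = 380 hPa = 38000 Pa, q̄ = 0.003 kg/kg → 0.003 × 38000 / 9.8 = 11.63 mm
Layer 290–200 hPa: Δp = 90 hPa = 9000 Pa, q̄ = 0.0013 kg/kg → 0.0013 × 9000 / 9.8 = 1.19 mm
PW = 27.28 + 11.63 + 1.19 = 40.10 ≈ 40.1 mm.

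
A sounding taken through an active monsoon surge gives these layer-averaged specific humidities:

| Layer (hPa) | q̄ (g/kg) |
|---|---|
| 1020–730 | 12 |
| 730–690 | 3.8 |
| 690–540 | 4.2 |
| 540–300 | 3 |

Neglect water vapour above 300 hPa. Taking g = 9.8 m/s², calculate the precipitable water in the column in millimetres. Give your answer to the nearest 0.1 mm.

PW ≈ 50.8 mm

Precipitable water is the column-integrated vapour mass per unit area: PW = (1/g) Σ q̄ Δp, with q in kg/kg and Δp in Pa (1 kg/m² of water = 1 mm).
Layer 1020–730 hPa: Δp = 290 hPa = 29000 Pa, q̄ = 0.012 kg/kg → 0.012 × 29000 / 9.8 = 35.51 mm
Layer 730–690 hPa: Δp = 40 hPa = 4000 Pa, q̄ = 0.0038 kg/kg → 0.0038 × 4000 / 9.8 = 1.55 mm
Layer 690–540 hPa: Δp = 150 hPa = 15000 Pa, q̄ = 0.0042 kg/kg → 0.0042 × 15000 / 9.8 = 6.43 mm
Layer 540–300 hPa: Δp = 240 hPa = 24000 Pa, q̄ = 0.003 kg/kg → 0.003 × 24000 / 9.8 = 7.35 mm
PW = 35.51 + 1.55 + 6.43 + 7.35 = 50.84 ≈ 50.8 mm.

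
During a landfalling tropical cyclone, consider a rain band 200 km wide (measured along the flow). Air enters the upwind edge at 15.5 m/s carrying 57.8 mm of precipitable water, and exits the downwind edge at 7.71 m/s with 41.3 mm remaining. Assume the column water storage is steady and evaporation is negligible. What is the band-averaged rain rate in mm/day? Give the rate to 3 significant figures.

R ≈ 249 mm/day

Column moisture flux per unit crosswind length is F = V × PW.
Inflow: F_in = 15.5 × 57.8 = 895.9 mm·m/s
Outflow: F_out = 7.71 × 41.3 = 318.423 mm·m/s
Steady-state rate R = (F_in − F_out)/L = (895.9 − 318.423) / 200000 m = 2.887e-03 mm/s.
R = 2.887e-03 × 3600 × 24 = 249 mm/day.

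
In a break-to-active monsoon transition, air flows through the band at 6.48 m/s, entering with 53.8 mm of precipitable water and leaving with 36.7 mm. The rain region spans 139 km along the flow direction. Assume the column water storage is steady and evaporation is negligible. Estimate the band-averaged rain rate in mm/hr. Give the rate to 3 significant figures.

Column moisture flux per unit crosswind length is F = V × PW.
Inflow: F_in = 6.48 × 53.8 = 348.624 mm·m/s
Outflow: F_out = 6.48 × 36.7 = 237.816 mm·m/s
Steady-state rate R = (F_in − F_out)/L = (348.624 − 237.816) / 139000 m = 7.972e-04 mm/s.
R = 7.972e-04 × 3600 = 2.87 mm/hr.

R ≈ 2.87 mm/hr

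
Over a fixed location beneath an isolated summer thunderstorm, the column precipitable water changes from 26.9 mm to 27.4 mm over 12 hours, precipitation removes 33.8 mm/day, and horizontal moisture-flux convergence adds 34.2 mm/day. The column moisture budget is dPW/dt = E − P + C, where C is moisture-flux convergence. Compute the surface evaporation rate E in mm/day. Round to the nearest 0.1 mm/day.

E ≈ 0.6 mm/day

dPW/dt = (27.4 − 26.9) mm / (12/24 day) = +1.000 mm/day.
E = dPW/dt + P − C = (+1.000) + 33.8 − (34.2) = 0.6 mm/day.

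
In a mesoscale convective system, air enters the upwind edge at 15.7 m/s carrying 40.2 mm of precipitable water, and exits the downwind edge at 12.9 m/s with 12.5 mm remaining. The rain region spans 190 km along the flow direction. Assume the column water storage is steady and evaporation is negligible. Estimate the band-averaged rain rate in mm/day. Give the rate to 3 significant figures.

R ≈ 214 mm/day

Column moisture flux per unit crosswind length is F = V × PW.
Inflow: F_in = 15.7 × 40.2 = 631.14 mm·m/s
Outflow: F_out = 12.9 × 12.5 = 161.25 mm·m/s
Steady-state rate R = (F_in − F_out)/L = (631.14 − 161.25) / 190000 m = 2.473e-03 mm/s.
R = 2.473e-03 × 3600 × 24 = 214 mm/day.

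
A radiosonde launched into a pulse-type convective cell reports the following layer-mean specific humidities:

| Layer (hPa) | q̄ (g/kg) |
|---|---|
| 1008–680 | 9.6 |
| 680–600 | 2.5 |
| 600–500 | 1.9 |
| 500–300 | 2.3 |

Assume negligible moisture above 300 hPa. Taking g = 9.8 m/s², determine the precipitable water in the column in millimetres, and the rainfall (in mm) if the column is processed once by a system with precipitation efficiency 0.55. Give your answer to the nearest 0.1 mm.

Precipitable water is the column-integrated vapour mass per unit area: PW = (1/g) Σ q̄ Δp, with q in kg/kg and Δp in Pa (1 kg/m² of water = 1 mm).
Layer 1008–680 hPa: Δp = 328 hPa = 32800 Pa, q̄ = 0.0096 kg/kg → 0.0096 × 32800 / 9.8 = 32.13 mm
Layer 680–600 hPa: Δp = 80 hPa = 8000 Pa, q̄ = 0.0025 kg/kg → 0.0025 × 8000 / 9.8 = 2.04 mm
Layer 600–500 hPa: Δp = 100 hPa = 10000 Pa, q̄ = 0.0019 kg/kg → 0.0019 × 10000 / 9.8 = 1.94 mm
Layer 500–300 hPa: Δp = 200 hPa = 20000 Pa, q̄ = 0.0023 kg/kg → 0.0023 × 20000 / 9.8 = 4.69 mm
PW = 32.13 + 2.04 + 1.94 + 4.69 = 40.80 ≈ 40.8 mm.
Rainfall = ε × PW = 0.55 × 40.8 = 22.4 mm.

PW ≈ 40.8 mm; rainfall ≈ 22.4 mm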